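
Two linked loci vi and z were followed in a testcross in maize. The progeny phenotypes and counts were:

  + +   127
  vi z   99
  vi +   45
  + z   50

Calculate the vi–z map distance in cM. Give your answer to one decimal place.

The two most frequent classes, + + (127) and vi z (99), are the parental types, so the F1 was + + / vi z.
The recombinant classes are + z and vi +: 50 + 45 = 95.
Recombination frequency = 95/321 = 0.2960 ≈ 29.6%, i.e. 29.6 cM.

29.6 cM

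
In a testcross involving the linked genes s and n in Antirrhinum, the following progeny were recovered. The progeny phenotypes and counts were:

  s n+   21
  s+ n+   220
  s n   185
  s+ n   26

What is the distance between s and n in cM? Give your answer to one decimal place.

The two most frequent classes, s+ n+ (220) and s n (185), are the parental types, so the F1 was s+ n+ / s n.
The recombinant classes are s+ n and s n+: 26 + 21 = 47.
Recombination frequency = 47/452 = 0.1040 ≈ 10.4%, i.e. 10.4 cM.

10.4 cM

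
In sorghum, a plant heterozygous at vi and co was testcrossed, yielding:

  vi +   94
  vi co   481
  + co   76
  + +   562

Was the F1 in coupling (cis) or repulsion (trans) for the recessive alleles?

The two most frequent classes are + + (562) and vi co (481); these are the parental (non-recombinant) types.
So the F1 carried + + on one chromosome and vi co on the other — the recessive alleles are on the same chromosome (cis / coupling).

cis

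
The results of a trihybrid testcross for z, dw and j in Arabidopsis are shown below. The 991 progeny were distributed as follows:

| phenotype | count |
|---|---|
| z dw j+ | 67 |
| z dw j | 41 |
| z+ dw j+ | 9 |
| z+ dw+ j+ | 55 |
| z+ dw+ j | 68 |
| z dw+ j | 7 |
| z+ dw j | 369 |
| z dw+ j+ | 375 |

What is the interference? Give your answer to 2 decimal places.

0.06

The two most frequent reciprocal classes, z dw+ j+ and z+ dw j, are the parental types, so the F1 was z dw+ j+ / z+ dw j.
The two rarest classes, z dw+ j and z+ dw j+, are the double crossovers. Comparing them with the parentals, only the j allele has switched, so j is the middle locus and the order is z – j – dw.
z–j: (96 + 16)/991 = 0.1130; j–dw: (135 + 16)/991 = 0.1524.
Expected DCO frequency = 0.1130 × 0.1524 ≈ 0.01722; observed = 16/991 ≈ 0.01615.
Coefficient of coincidence = 0.01615/0.01722 ≈ 0.94; interference = 1 − 0.94 = 0.06.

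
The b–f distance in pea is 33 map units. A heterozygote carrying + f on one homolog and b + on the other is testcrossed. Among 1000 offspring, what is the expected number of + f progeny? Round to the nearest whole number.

A map distance of 33 map units corresponds to a recombination frequency of 0.330.
The F1 is + f / b +, so + f is a parental gamete class with expected frequency (1 − r)/2 = 0.670/2 = 0.3350.
Expected number = 0.3350 × 1000 = 335.00 ≈ 335.

335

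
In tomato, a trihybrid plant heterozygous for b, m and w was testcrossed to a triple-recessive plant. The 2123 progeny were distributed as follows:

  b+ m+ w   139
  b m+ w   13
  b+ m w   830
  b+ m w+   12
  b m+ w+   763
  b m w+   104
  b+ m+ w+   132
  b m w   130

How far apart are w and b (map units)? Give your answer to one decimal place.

13.5 map units

The two most frequent reciprocal classes, b+ m w and b m+ w+, are the parental types, so the F1 was b+ m w / b m+ w+.
The two rarest classes, b+ m w+ and b m+ w, are the double crossovers. Comparing them with the parentals, only the w allele has switched, so w is the middle locus and the order is b – w – m.
Crossovers in the b–w interval produce the single-crossover classes b m w and b+ m+ w+ (130 + 132 = 262) plus the double crossovers (25).
RF(b–w) = (262 + 25) / 2123 = 287/2123 = 0.1352 → 13.5 map units.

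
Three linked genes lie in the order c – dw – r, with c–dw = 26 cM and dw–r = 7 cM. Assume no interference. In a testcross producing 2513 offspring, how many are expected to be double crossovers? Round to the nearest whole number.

46

Map distances give recombination frequencies of 0.260 and 0.070 for the two intervals.
With no interference, expected double-crossover frequency = 0.260 × 0.070 = 0.01820.
Expected number = 0.01820 × 2513 = 45.74 ≈ 46.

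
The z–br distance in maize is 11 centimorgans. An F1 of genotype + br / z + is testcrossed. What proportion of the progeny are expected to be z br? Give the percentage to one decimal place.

A map distance of 11 centimorgans corresponds to a recombination frequency of 0.110.
The F1 is + br / z +, so z br is a recombinant gamete class with expected frequency r/2 = 0.110/2 = 0.0550.
That is 0.0550 = 5.5% of the progeny.

5.5%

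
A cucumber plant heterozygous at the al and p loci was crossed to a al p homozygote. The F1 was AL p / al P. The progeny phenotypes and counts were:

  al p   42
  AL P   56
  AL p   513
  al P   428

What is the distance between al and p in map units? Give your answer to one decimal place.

9.4 map units

The recombinant classes are AL P and al p: 56 + 42 = 98.
Recombination frequency = 98/1039 = 0.0943 ≈ 9.4%, i.e. 9.4 map units.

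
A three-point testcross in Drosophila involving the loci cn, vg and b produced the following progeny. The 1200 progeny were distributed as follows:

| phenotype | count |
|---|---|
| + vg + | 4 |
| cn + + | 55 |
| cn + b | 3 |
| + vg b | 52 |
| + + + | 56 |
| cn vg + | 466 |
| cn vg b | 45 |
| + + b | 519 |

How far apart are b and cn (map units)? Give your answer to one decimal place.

9.0 map units

The two most frequent reciprocal classes, + + b and cn vg +, are the parental types, so the F1 was + + b / cn vg +.
The two rarest classes, cn + b and + vg +, are the double crossovers. Comparing them with the parentals, only the cn allele has switched, so cn is the middle locus and the order is vg – cn – b.
Crossovers in the cn–b interval produce the single-crossover classes + + + and cn vg b (56 + 45 = 101) plus the double crossovers (7).
RF(cn–b) = (101 + 7) / 1200 = 108/1200 = 0.0900 → 9.0 map units.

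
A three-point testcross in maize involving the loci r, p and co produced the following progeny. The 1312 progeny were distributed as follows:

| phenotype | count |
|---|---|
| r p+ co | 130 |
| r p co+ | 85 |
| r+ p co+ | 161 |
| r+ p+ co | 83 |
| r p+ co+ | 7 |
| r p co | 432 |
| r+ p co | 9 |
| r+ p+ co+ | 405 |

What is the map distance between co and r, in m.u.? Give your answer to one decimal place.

14.0 m.u.

The two most frequent reciprocal classes, r+ p+ co+ and r p co, are the parental types, so the F1 was r+ p+ co+ / r p co.
The two rarest classes, r p+ co+ and r+ p co, are the double crossovers. Comparing them with the parentals, only the r allele has switched, so r is the middle locus and the order is co – r – p.
Crossovers in the co–r interval produce the single-crossover classes r+ p+ co and r p co+ (83 + 85 = 168) plus the double crossovers (16).
RF(co–r) = (168 + 16) / 1312 = 184/1312 = 0.1402 → 14.0 m.u.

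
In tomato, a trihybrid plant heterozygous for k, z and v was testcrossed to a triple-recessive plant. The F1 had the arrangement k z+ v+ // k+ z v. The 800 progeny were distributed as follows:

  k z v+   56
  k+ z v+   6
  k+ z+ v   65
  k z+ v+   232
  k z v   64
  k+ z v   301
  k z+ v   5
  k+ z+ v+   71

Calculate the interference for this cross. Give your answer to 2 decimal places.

The two rarest classes, k z+ v and k+ z v+, are the double crossovers. Comparing them with the parentals, only the v allele has switched, so v is the middle locus and the order is k – v – z.
k–v: (135 + 11)/800 = 0.1825; v–z: (121 + 11)/800 = 0.1650.
Expected DCO frequency = 0.1825 × 0.1650 ≈ 0.03011; observed = 11/800 ≈ 0.01375.
Coefficient of coincidence = 0.01375/0.03011 ≈ 0.46; interference = 1 − 0.46 = 0.54.

0.54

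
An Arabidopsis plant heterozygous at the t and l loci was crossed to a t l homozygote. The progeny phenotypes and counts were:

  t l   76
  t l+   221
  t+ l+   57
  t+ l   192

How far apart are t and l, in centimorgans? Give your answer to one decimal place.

The two most frequent classes, t+ l (192) and t l+ (221), are the parental types, so the F1 was t+ l / t l+.
The recombinant classes are t+ l+ and t l: 57 + 76 = 133.
Recombination frequency = 133/546 = 0.2436 ≈ 24.4%, i.e. 24.4 centimorgans.

24.4 centimorgans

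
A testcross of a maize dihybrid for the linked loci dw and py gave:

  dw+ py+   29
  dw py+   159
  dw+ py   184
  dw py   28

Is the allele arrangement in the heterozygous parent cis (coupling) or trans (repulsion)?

The two most frequent classes are dw+ py (184) and dw py+ (159); these are the parental (non-recombinant) types.
So the F1 carried dw+ py on one chromosome and dw py+ on the other — the recessive alleles are on opposite chromosomes (trans / repulsion).

trans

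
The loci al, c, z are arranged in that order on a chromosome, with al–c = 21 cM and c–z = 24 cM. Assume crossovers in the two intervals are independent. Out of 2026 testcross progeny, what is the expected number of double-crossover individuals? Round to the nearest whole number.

102

Map distances give recombination frequencies of 0.210 and 0.240 for the two intervals.
With no interference, expected double-crossover frequency = 0.210 × 0.240 = 0.05040.
Expected number = 0.05040 × 2026 = 102.11 ≈ 102.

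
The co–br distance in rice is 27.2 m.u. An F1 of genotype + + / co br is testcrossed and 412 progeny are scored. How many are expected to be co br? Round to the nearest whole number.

150

A map distance of 27.2 m.u. corresponds to a recombination frequency of 0.272.
The F1 is + + / co br, so co br is a parental gamete class with expected frequency (1 − r)/2 = 0.728/2 = 0.3640.
Expected number = 0.3640 × 412 = 149.97 ≈ 150.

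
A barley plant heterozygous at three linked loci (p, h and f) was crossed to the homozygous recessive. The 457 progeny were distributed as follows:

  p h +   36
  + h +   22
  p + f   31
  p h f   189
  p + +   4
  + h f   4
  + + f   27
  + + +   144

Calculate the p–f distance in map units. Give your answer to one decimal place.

The two most frequent reciprocal classes, p h f and + + +, are the parental types, so the F1 was p h f / + + +.
The two rarest classes, + h f and p + +, are the double crossovers. Comparing them with the parentals, only the p allele has switched, so p is the middle locus and the order is h – p – f.
Crossovers in the p–f interval produce the single-crossover classes p h + and + + f (36 + 27 = 63) plus the double crossovers (8).
RF(p–f) = (63 + 8) / 457 = 71/457 = 0.1554 → 15.5 map units.

15.5 map units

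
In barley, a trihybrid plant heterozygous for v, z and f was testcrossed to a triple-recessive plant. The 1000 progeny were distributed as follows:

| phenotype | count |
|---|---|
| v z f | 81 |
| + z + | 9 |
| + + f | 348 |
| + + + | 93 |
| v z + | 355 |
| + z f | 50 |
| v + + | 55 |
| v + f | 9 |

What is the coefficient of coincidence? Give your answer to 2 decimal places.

The two most frequent reciprocal classes, + + f and v z +, are the parental types, so the F1 was + + f / v z +.
The two rarest classes, v + f and + z +, are the double crossovers. Comparing them with the parentals, only the v allele has switched, so v is the middle locus and the order is z – v – f.
z–v: (105 + 18)/1000 = 0.1230; v–f: (174 + 18)/1000 = 0.1920.
Expected DCO frequency = 0.1230 × 0.1920 ≈ 0.02362; observed = 18/1000 ≈ 0.01800.
Coefficient of coincidence = 0.01800/0.02362 ≈ 0.76.

0.76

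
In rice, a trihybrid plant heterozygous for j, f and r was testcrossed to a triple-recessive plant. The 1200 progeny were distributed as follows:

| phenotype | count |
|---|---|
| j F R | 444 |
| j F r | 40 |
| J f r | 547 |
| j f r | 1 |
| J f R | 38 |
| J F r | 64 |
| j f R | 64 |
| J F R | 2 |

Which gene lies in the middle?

j

The two most frequent reciprocal classes, j F R and J f r, are the parental types, so the F1 was j F R / J f r.
The two rarest classes, J F R and j f r, are the double crossovers. Comparing them with the parentals, only the j allele has switched, so j is the middle locus and the order is f – j – r.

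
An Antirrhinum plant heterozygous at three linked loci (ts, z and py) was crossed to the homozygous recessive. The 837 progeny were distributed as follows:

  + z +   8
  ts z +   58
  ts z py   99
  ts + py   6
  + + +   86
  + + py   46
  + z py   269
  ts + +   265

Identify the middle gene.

The two most frequent reciprocal classes, + z py and ts + +, are the parental types, so the F1 was + z py / ts + +.
The two rarest classes, + z + and ts + py, are the double crossovers. Comparing them with the parentals, only the py allele has switched, so py is the middle locus and the order is ts – py – z.

py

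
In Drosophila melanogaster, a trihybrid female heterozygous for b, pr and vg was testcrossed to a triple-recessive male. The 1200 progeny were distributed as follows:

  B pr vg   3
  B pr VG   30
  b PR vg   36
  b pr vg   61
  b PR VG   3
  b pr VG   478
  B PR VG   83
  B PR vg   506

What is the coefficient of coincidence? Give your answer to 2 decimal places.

The two most frequent reciprocal classes, B PR vg and b pr VG, are the parental types, so the F1 was B PR vg / b pr VG.
The two rarest classes, B pr vg and b PR VG, are the double crossovers. Comparing them with the parentals, only the pr allele has switched, so pr is the middle locus and the order is vg – pr – b.
vg–pr: (144 + 6)/1200 = 0.1250; pr–b: (66 + 6)/1200 = 0.0600.
Expected DCO frequency = 0.1250 × 0.0600 ≈ 0.00750; observed = 6/1200 ≈ 0.00500.
Coefficient of coincidence = 0.00500/0.00750 ≈ 0.67.

0.67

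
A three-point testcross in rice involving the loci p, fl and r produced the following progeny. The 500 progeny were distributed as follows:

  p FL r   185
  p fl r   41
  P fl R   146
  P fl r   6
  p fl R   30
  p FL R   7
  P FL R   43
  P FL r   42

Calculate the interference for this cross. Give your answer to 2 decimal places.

0.21

The two most frequent reciprocal classes, P fl R and p FL r, are the parental types, so the F1 was P fl R / p FL r.
The two rarest classes, P fl r and p FL R, are the double crossovers. Comparing them with the parentals, only the r allele has switched, so r is the middle locus and the order is p – r – fl.
p–r: (72 + 13)/500 = 0.1700; r–fl: (84 + 13)/500 = 0.1940.
Expected DCO frequency = 0.1700 × 0.1940 ≈ 0.03298; observed = 13/500 ≈ 0.02600.
Coefficient of coincidence = 0.02600/0.03298 ≈ 0.79; interference = 1 − 0.79 = 0.21.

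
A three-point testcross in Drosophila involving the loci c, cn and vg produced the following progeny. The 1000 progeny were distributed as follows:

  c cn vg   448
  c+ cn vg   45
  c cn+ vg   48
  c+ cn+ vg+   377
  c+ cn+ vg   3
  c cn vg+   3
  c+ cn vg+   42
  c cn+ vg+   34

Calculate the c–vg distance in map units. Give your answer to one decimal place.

8.5 map units

The two most frequent reciprocal classes, c+ cn+ vg+ and c cn vg, are the parental types, so the F1 was c+ cn+ vg+ / c cn vg.
The two rarest classes, c+ cn+ vg and c cn vg+, are the double crossovers. Comparing them with the parentals, only the vg allele has switched, so vg is the middle locus and the order is c – vg – cn.
Crossovers in the c–vg interval produce the single-crossover classes c cn+ vg+ and c+ cn vg (34 + 45 = 79) plus the double crossovers (6).
RF(c–vg) = (79 + 6) / 1000 = 85/1000 = 0.0850 → 8.5 map units.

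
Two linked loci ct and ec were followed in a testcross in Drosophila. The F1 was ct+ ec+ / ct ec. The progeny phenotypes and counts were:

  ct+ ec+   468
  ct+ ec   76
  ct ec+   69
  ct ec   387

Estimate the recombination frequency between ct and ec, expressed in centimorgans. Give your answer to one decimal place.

The recombinant classes are ct+ ec and ct ec+: 76 + 69 = 145.
Recombination frequency = 145/1000 = 0.1450 ≈ 14.5%, i.e. 14.5 centimorgans.

14.5 centimorgans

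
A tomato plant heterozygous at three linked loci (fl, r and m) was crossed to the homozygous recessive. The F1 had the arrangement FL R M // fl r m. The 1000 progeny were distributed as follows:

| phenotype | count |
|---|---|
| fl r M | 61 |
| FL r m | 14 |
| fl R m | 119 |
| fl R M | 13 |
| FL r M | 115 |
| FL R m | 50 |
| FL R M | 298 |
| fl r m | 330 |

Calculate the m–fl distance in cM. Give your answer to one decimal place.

The two rarest classes, fl R M and FL r m, are the double crossovers. Comparing them with the parentals, only the fl allele has switched, so fl is the middle locus and the order is m – fl – r.
Crossovers in the m–fl interval produce the single-crossover classes FL R m and fl r M (50 + 61 = 111) plus the double crossovers (27).
RF(m–fl) = (111 + 27) / 1000 = 138/1000 = 0.1380 → 13.8 cM.

13.8 cM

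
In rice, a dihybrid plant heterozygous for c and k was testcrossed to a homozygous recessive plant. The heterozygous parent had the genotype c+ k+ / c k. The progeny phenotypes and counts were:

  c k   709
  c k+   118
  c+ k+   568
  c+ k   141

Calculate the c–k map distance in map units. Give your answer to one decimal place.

16.9 map units

The recombinant classes are c+ k and c k+: 141 + 118 = 259.
Recombination frequency = 259/1536 = 0.1686 ≈ 16.9%, i.e. 16.9 map units.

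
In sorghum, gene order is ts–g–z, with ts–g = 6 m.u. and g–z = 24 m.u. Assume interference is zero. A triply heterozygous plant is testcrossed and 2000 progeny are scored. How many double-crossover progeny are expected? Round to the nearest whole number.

29

Map distances give recombination frequencies of 0.060 and 0.240 for the two intervals.
With no interference, expected double-crossover frequency = 0.060 × 0.240 = 0.01440.
Expected number = 0.01440 × 2000 = 28.80 ≈ 29.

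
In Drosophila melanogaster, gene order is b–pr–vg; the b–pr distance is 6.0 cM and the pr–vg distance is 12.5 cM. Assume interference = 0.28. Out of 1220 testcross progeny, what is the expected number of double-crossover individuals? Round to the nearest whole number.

Map distances give recombination frequencies of 0.060 and 0.125 for the two intervals.
With interference 0.28 (so coincidence = 0.72), expected double-crossover frequency = 0.060 × 0.125 × 0.72 = 0.00540.
Expected number = 0.00540 × 1220 = 6.59 ≈ 7.

7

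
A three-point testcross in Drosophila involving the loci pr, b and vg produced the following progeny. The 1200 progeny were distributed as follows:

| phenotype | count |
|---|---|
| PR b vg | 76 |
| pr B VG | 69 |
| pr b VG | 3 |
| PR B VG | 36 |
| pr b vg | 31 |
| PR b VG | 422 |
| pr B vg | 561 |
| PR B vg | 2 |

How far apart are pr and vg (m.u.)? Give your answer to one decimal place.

12.5 m.u.

The two most frequent reciprocal classes, pr B vg and PR b VG, are the parental types, so the F1 was pr B vg / PR b VG.
The two rarest classes, PR B vg and pr b VG, are the double crossovers. Comparing them with the parentals, only the pr allele has switched, so pr is the middle locus and the order is b – pr – vg.
Crossovers in the pr–vg interval produce the single-crossover classes pr B VG and PR b vg (69 + 76 = 145) plus the double crossovers (5).
RF(pr–vg) = (145 + 5) / 1200 = 150/1200 = 0.1250 → 12.5 m.u.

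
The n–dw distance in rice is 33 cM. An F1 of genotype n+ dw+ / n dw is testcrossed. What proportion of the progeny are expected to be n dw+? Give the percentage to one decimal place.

A map distance of 33 cM corresponds to a recombination frequency of 0.330.
The F1 is n+ dw+ / n dw, so n dw+ is a recombinant gamete class with expected frequency r/2 = 0.330/2 = 0.1650.
That is 0.1650 = 16.5% of the progeny.

16.5%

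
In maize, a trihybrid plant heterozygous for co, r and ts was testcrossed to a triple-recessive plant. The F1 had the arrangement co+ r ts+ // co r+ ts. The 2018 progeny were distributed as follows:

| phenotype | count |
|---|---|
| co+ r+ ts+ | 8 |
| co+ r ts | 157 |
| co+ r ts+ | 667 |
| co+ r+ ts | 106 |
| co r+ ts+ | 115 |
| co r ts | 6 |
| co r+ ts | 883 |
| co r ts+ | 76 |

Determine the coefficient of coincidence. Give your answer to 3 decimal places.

0.504

The two rarest classes, co+ r+ ts+ and co r ts, are the double crossovers. Comparing them with the parentals, only the r allele has switched, so r is the middle locus and the order is co – r – ts.
co–r: (182 + 14)/2018 = 0.0971; r–ts: (272 + 14)/2018 = 0.1417.
Expected DCO frequency = 0.0971 × 0.1417 ≈ 0.01376; observed = 14/2018 ≈ 0.00694.
Coefficient of coincidence = 0.00694/0.01376 ≈ 0.504.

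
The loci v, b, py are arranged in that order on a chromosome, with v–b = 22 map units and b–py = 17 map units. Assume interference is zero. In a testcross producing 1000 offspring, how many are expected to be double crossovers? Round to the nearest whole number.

Map distances give recombination frequencies of 0.220 and 0.170 for the two intervals.
With no interference, expected double-crossover frequency = 0.220 × 0.170 = 0.03740.
Expected number = 0.03740 × 1000 = 37.40 ≈ 37.

37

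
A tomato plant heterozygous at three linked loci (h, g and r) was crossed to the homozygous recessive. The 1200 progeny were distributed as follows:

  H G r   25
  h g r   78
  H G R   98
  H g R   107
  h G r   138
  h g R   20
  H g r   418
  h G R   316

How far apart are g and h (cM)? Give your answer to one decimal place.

The two most frequent reciprocal classes, h G R and H g r, are the parental types, so the F1 was h G R / H g r.
The two rarest classes, h g R and H G r, are the double crossovers. Comparing them with the parentals, only the g allele has switched, so g is the middle locus and the order is h – g – r.
Crossovers in the h–g interval produce the single-crossover classes H G R and h g r (98 + 78 = 176) plus the double crossovers (45).
RF(h–g) = (176 + 45) / 1200 = 221/1200 = 0.1842 → 18.4 cM.

18.4 cM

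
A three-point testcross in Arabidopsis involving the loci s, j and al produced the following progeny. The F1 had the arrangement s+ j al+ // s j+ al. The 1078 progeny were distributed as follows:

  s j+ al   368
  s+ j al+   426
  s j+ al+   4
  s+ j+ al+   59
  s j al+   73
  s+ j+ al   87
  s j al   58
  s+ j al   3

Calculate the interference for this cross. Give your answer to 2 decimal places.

The two rarest classes, s+ j al and s j+ al+, are the double crossovers. Comparing them with the parentals, only the al allele has switched, so al is the middle locus and the order is j – al – s.
j–al: (117 + 7)/1078 = 0.1150; al–s: (160 + 7)/1078 = 0.1549.
Expected DCO frequency = 0.1150 × 0.1549 ≈ 0.01781; observed = 7/1078 ≈ 0.00649.
Coefficient of coincidence = 0.00649/0.01781 ≈ 0.36; interference = 1 − 0.36 = 0.64.

0.64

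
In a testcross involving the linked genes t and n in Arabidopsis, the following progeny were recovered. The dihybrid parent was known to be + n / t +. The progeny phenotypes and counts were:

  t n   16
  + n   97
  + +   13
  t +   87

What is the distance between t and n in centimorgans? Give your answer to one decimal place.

The recombinant classes are + + and t n: 13 + 16 = 29.
Recombination frequency = 29/213 = 0.1362 ≈ 13.6%, i.e. 13.6 centimorgans.

13.6 centimorgans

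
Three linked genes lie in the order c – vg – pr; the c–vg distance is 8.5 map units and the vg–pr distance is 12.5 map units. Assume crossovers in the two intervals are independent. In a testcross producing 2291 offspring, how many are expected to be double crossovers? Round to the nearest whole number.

24

Map distances give recombination frequencies of 0.085 and 0.125 for the two intervals.
With no interference, expected double-crossover frequency = 0.085 × 0.125 = 0.01063.
Expected number = 0.01063 × 2291 = 24.34 ≈ 24.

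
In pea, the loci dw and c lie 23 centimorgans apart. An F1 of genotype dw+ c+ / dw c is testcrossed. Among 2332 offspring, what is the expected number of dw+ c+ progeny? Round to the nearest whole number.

898

A map distance of 23 centimorgans corresponds to a recombination frequency of 0.230.
The F1 is dw+ c+ / dw c, so dw+ c+ is a parental gamete class with expected frequency (1 − r)/2 = 0.770/2 = 0.3850.
Expected number = 0.3850 × 2332 = 897.82 ≈ 898.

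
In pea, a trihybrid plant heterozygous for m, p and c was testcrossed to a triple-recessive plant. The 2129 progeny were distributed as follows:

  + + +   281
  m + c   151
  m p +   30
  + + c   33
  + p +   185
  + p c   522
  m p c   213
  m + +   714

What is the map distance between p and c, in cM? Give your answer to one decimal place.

The two most frequent reciprocal classes, m + + and + p c, are the parental types, so the F1 was m + + / + p c.
The two rarest classes, m p + and + + c, are the double crossovers. Comparing them with the parentals, only the p allele has switched, so p is the middle locus and the order is m – p – c.
Crossovers in the p–c interval produce the single-crossover classes m + c and + p + (151 + 185 = 336) plus the double crossovers (63).
RF(p–c) = (336 + 63) / 2129 = 399/2129 = 0.1874 → 18.7 cM.

18.7 cM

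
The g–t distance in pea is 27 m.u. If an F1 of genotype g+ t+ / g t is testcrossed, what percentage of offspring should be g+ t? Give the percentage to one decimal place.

A map distance of 27 m.u. corresponds to a recombination frequency of 0.270.
The F1 is g+ t+ / g t, so g+ t is a recombinant gamete class with expected frequency r/2 = 0.270/2 = 0.1350.
That is 0.1350 = 13.5% of the progeny.

13.5%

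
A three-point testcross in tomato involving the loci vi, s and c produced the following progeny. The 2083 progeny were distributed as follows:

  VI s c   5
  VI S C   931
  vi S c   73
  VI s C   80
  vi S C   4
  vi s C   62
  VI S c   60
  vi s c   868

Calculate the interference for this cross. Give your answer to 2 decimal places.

0.12

The two most frequent reciprocal classes, VI S C and vi s c, are the parental types, so the F1 was VI S C / vi s c.
The two rarest classes, vi S C and VI s c, are the double crossovers. Comparing them with the parentals, only the vi allele has switched, so vi is the middle locus and the order is s – vi – c.
s–vi: (153 + 9)/2083 = 0.0778; vi–c: (122 + 9)/2083 = 0.0629.
Expected DCO frequency = 0.0778 × 0.0629 ≈ 0.00489; observed = 9/2083 ≈ 0.00432.
Coefficient of coincidence = 0.00432/0.00489 ≈ 0.88; interference = 1 − 0.88 = 0.12.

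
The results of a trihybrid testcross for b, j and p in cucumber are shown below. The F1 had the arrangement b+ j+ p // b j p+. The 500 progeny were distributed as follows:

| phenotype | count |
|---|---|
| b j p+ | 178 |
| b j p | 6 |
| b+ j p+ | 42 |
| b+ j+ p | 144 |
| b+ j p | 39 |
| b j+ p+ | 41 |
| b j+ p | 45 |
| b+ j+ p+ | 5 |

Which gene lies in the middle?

p

The two rarest classes, b+ j+ p+ and b j p, are the double crossovers. Comparing them with the parentals, only the p allele has switched, so p is the middle locus and the order is j – p – b.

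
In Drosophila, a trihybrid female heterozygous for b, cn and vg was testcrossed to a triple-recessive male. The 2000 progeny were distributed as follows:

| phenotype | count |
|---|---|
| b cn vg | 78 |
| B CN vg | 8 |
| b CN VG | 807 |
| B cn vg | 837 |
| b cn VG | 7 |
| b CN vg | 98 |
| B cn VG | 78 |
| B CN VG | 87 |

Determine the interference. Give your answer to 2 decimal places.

0.13

The two most frequent reciprocal classes, b CN VG and B cn vg, are the parental types, so the F1 was b CN VG / B cn vg.
The two rarest classes, b cn VG and B CN vg, are the double crossovers. Comparing them with the parentals, only the cn allele has switched, so cn is the middle locus and the order is b – cn – vg.
b–cn: (165 + 15)/2000 = 0.0900; cn–vg: (176 + 15)/2000 = 0.0955.
Expected DCO frequency = 0.0900 × 0.0955 ≈ 0.00860; observed = 15/2000 ≈ 0.00750.
Coefficient of coincidence = 0.00750/0.00860 ≈ 0.87; interference = 1 − 0.87 = 0.13.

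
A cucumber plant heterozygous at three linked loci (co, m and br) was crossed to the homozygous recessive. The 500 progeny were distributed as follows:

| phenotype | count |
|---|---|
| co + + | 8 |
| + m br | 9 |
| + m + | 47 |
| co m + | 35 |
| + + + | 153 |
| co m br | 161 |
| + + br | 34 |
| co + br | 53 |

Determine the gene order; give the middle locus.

co

The two most frequent reciprocal classes, co m br and + + +, are the parental types, so the F1 was co m br / + + +.
The two rarest classes, + m br and co + +, are the double crossovers. Comparing them with the parentals, only the co allele has switched, so co is the middle locus and the order is br – co – m.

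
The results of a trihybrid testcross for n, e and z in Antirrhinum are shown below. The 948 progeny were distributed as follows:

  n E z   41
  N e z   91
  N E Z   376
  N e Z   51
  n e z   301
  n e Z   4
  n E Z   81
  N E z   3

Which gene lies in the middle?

z

The two most frequent reciprocal classes, N E Z and n e z, are the parental types, so the F1 was N E Z / n e z.
The two rarest classes, N E z and n e Z, are the double crossovers. Comparing them with the parentals, only the z allele has switched, so z is the middle locus and the order is e – z – n.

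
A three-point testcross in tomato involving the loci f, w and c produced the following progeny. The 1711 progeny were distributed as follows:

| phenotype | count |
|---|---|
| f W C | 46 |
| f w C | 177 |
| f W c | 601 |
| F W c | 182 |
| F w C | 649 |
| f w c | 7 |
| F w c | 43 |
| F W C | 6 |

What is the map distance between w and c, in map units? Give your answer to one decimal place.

6.0 map units

The two most frequent reciprocal classes, F w C and f W c, are the parental types, so the F1 was F w C / f W c.
The two rarest classes, F W C and f w c, are the double crossovers. Comparing them with the parentals, only the w allele has switched, so w is the middle locus and the order is c – w – f.
Crossovers in the c–w interval produce the single-crossover classes F w c and f W C (43 + 46 = 89) plus the double crossovers (13).
RF(c–w) = (89 + 13) / 1711 = 102/1711 = 0.0596 → 6.0 map units.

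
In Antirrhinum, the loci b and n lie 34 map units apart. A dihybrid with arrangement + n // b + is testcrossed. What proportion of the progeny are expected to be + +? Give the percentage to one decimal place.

A map distance of 34 map units corresponds to a recombination frequency of 0.340.
The F1 is + n / b +, so + + is a recombinant gamete class with expected frequency r/2 = 0.340/2 = 0.1700.
That is 0.1700 = 17.0% of the progeny.

17.0%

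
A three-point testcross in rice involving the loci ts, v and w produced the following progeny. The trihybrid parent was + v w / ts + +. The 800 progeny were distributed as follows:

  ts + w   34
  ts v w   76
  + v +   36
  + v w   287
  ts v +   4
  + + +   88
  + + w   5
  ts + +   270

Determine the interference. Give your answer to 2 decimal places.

0.47

The two rarest classes, + + w and ts v +, are the double crossovers. Comparing them with the parentals, only the v allele has switched, so v is the middle locus and the order is ts – v – w.
ts–v: (164 + 9)/800 = 0.2162; v–w: (70 + 9)/800 = 0.0988.
Expected DCO frequency = 0.2162 × 0.0988 ≈ 0.02136; observed = 9/800 ≈ 0.01125.
Coefficient of coincidence = 0.01125/0.02136 ≈ 0.53; interference = 1 − 0.53 = 0.47.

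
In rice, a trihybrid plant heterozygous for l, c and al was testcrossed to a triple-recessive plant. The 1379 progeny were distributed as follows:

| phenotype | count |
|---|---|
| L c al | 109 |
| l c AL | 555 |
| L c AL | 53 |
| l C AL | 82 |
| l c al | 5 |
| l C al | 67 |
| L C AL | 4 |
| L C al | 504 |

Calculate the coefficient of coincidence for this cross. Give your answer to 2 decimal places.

0.48

The two most frequent reciprocal classes, L C al and l c AL, are the parental types, so the F1 was L C al / l c AL.
The two rarest classes, L C AL and l c al, are the double crossovers. Comparing them with the parentals, only the al allele has switched, so al is the middle locus and the order is l – al – c.
l–al: (120 + 9)/1379 = 0.0935; al–c: (191 + 9)/1379 = 0.1450.
Expected DCO frequency = 0.0935 × 0.1450 ≈ 0.01356; observed = 9/1379 ≈ 0.00653.
Coefficient of coincidence = 0.00653/0.01356 ≈ 0.48.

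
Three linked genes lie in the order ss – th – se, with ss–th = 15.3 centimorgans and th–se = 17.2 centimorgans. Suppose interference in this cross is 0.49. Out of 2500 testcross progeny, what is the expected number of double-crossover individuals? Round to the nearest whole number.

34

Map distances give recombination frequencies of 0.153 and 0.172 for the two intervals.
With interference 0.49 (so coincidence = 0.51), expected double-crossover frequency = 0.153 × 0.172 × 0.51 = 0.01342.
Expected number = 0.01342 × 2500 = 33.55 ≈ 34.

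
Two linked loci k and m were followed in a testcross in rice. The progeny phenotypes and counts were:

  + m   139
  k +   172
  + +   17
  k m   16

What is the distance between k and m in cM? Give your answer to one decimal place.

9.6 cM

The two most frequent classes, + m (139) and k + (172), are the parental types, so the F1 was + m / k +.
The recombinant classes are + + and k m: 17 + 16 = 33.
Recombination frequency = 33/344 = 0.0959 ≈ 9.6%, i.e. 9.6 cM.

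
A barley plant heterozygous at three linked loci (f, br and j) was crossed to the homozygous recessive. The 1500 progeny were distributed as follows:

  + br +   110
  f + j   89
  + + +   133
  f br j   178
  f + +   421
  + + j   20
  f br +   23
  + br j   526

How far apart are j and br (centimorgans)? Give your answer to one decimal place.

The two most frequent reciprocal classes, f + + and + br j, are the parental types, so the F1 was f + + / + br j.
The two rarest classes, f br + and + + j, are the double crossovers. Comparing them with the parentals, only the br allele has switched, so br is the middle locus and the order is f – br – j.
Crossovers in the br–j interval produce the single-crossover classes f + j and + br + (89 + 110 = 199) plus the double crossovers (43).
RF(br–j) = (199 + 43) / 1500 = 242/1500 = 0.1613 → 16.1 centimorgans.

16.1 centimorgans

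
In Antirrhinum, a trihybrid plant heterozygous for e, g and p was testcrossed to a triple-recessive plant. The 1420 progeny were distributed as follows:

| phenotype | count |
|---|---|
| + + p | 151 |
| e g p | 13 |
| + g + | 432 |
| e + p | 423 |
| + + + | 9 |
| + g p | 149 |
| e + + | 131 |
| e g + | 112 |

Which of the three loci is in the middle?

g

The two most frequent reciprocal classes, e + p and + g +, are the parental types, so the F1 was e + p / + g +.
The two rarest classes, e g p and + + +, are the double crossovers. Comparing them with the parentals, only the g allele has switched, so g is the middle locus and the order is e – g – p.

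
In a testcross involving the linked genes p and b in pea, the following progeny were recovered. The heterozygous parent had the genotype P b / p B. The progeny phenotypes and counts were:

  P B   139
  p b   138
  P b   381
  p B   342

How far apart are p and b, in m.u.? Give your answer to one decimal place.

The recombinant classes are P B and p b: 139 + 138 = 277.
Recombination frequency = 277/1000 = 0.2770 ≈ 27.7%, i.e. 27.7 m.u.

27.7 m.u.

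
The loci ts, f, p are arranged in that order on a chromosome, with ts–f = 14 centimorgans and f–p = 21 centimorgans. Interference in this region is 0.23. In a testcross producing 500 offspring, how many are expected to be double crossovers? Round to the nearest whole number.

Map distances give recombination frequencies of 0.140 and 0.210 for the two intervals.
With interference 0.23 (so coincidence = 0.77), expected double-crossover frequency = 0.140 × 0.210 × 0.77 = 0.02264.
Expected number = 0.02264 × 500 = 11.32 ≈ 11.

11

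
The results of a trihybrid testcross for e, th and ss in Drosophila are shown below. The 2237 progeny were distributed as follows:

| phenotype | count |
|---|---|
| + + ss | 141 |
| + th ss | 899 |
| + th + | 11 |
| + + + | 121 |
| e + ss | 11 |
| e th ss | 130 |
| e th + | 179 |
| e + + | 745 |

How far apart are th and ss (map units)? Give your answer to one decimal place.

The two most frequent reciprocal classes, + th ss and e + +, are the parental types, so the F1 was + th ss / e + +.
The two rarest classes, + th + and e + ss, are the double crossovers. Comparing them with the parentals, only the ss allele has switched, so ss is the middle locus and the order is th – ss – e.
Crossovers in the th–ss interval produce the single-crossover classes + + ss and e th + (141 + 179 = 320) plus the double crossovers (22).
RF(th–ss) = (320 + 22) / 2237 = 342/2237 = 0.1529 → 15.3 map units.

15.3 map units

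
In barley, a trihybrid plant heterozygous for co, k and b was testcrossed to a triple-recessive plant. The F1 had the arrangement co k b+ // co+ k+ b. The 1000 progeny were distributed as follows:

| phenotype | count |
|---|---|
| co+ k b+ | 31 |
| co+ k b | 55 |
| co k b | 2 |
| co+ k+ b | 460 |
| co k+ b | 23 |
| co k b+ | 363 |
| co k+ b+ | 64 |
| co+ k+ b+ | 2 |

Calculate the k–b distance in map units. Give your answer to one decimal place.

The two rarest classes, co k b and co+ k+ b+, are the double crossovers. Comparing them with the parentals, only the b allele has switched, so b is the middle locus and the order is co – b – k.
Crossovers in the b–k interval produce the single-crossover classes co k+ b+ and co+ k b (64 + 55 = 119) plus the double crossovers (4).
RF(b–k) = (119 + 4) / 1000 = 123/1000 = 0.1230 → 12.3 map units.

12.3 map units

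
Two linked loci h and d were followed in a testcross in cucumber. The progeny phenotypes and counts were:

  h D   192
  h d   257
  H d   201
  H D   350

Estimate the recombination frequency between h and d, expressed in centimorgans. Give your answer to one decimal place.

The two most frequent classes, H D (350) and h d (257), are the parental types, so the F1 was H D / h d.
The recombinant classes are H d and h D: 201 + 192 = 393.
Recombination frequency = 393/1000 = 0.3930 ≈ 39.3%, i.e. 39.3 centimorgans.

39.3 centimorgans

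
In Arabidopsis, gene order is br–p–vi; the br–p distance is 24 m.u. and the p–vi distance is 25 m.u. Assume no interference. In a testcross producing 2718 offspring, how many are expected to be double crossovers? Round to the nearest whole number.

163

Map distances give recombination frequencies of 0.240 and 0.250 for the two intervals.
With no interference, expected double-crossover frequency = 0.240 × 0.250 = 0.06000.
Expected number = 0.06000 × 2718 = 163.08 ≈ 163.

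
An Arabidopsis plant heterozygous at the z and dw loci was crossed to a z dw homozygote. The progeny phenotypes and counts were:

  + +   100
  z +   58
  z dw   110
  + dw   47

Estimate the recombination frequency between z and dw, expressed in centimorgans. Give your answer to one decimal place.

33.3 centimorgans

The two most frequent classes, + + (100) and z dw (110), are the parental types, so the F1 was + + / z dw.
The recombinant classes are + dw and z +: 47 + 58 = 105.
Recombination frequency = 105/315 = 0.3333 ≈ 33.3%, i.e. 33.3 centimorgans.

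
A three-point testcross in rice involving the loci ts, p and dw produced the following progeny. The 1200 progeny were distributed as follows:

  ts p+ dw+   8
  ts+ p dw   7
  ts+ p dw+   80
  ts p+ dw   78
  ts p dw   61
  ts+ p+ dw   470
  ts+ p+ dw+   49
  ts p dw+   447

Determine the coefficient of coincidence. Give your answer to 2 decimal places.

0.83

The two most frequent reciprocal classes, ts p dw+ and ts+ p+ dw, are the parental types, so the F1 was ts p dw+ / ts+ p+ dw.
The two rarest classes, ts p+ dw+ and ts+ p dw, are the double crossovers. Comparing them with the parentals, only the p allele has switched, so p is the middle locus and the order is ts – p – dw.
ts–p: (158 + 15)/1200 = 0.1442; p–dw: (110 + 15)/1200 = 0.1042.
Expected DCO frequency = 0.1442 × 0.1042 ≈ 0.01503; observed = 15/1200 ≈ 0.01250.
Coefficient of coincidence = 0.01250/0.01503 ≈ 0.83.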